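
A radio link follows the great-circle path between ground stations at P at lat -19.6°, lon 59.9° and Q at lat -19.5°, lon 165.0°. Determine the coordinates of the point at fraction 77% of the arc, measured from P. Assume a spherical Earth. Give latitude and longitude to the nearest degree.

The haversine formula gives a central angle δ ≈ 1.690 rad (96.9°) between the endpoints.
Interpolate at f = 0.77 with slerp weights a = sin((1−f)δ)/sin δ ≈ 0.382, b = sin(fδ)/sin δ ≈ 0.971.
p = a·p₁ + b·p₂ ≈ (-0.704, 0.548, -0.452); φ = arcsin(p_z) ≈ -26.88°, λ = atan2(p_y, p_x) ≈ 142.09°.

≈ lat -27°, lon 142°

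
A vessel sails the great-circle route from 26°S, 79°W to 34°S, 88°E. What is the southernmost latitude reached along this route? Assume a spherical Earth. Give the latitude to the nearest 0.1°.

The great circle lies in the plane with unit normal n̂ = (p₁ × p₂)/|p₁ × p₂|.
Here n̂_z ≈ +0.191; the vertex latitude is φ_max = arccos|n̂_z| ≈ 79.0°.
Check via Clairaut: cos φ_max = |cos φ₁| · sin C = cos(26.0°)·sin(167.7°) ≈ 0.191, again giving ≈ 79.0°.

≈ 79.0°S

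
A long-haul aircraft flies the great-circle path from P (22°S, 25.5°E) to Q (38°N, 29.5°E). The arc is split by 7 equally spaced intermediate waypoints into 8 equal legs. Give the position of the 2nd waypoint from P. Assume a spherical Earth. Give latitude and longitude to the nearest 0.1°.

The haversine formula gives a central angle δ ≈ 1.049 rad (60.1°) between the endpoints.
Interpolate at f = 2/8 with slerp weights a = sin((1−f)δ)/sin δ ≈ 0.817, b = sin(fδ)/sin δ ≈ 0.299.
p = a·p₁ + b·p₂ ≈ (0.889, 0.442, -0.122); φ = arcsin(p_z) ≈ -7.00°, λ = atan2(p_y, p_x) ≈ 26.45°.

≈ (7.0°S, 26.4°E)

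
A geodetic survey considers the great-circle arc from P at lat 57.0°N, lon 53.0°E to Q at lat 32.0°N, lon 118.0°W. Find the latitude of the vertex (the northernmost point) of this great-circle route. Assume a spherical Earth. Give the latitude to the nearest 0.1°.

The great circle lies in the plane with unit normal n̂ = (p₁ × p₂)/|p₁ × p₂|.
Here n̂_z ≈ -0.072; the vertex latitude is φ_max = arccos|n̂_z| ≈ 85.9°.
Check via Clairaut: cos φ_max = |cos φ₁| · sin C = cos(57.0°)·sin(7.6°) ≈ 0.072, again giving ≈ 85.9°.

≈ 85.9°N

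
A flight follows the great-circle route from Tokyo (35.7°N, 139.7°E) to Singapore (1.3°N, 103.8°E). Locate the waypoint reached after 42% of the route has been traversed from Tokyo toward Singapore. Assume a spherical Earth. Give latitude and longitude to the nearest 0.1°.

The haversine formula gives a central angle δ ≈ 0.835 rad (47.9°) between the endpoints.
Interpolate at f = 0.42 with slerp weights a = sin((1−f)δ)/sin δ ≈ 0.628, b = sin(fδ)/sin δ ≈ 0.463.
p = a·p₁ + b·p₂ ≈ (-0.500, 0.780, 0.377); φ = arcsin(p_z) ≈ 22.15°, λ = atan2(p_y, p_x) ≈ 122.64°.

≈ (22.2°N, 122.6°E)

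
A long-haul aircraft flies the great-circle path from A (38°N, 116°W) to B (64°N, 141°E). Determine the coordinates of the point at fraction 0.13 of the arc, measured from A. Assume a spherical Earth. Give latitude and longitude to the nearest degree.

≈ (45°N, 121°W)

Convert each endpoint to a unit vector on the sphere (x = cos φ cos λ, y = cos φ sin λ, z = sin φ).
The central angle between the endpoints is δ = arccos(p₁·p₂) ≈ 1.075 rad (61.6°).
Interpolate at f = 0.13 with slerp weights a = sin((1−f)δ)/sin δ ≈ 0.915, b = sin(fδ)/sin δ ≈ 0.158.
p = a·p₁ + b·p₂ ≈ (-0.370, -0.604, 0.706); φ = arcsin(p_z) ≈ 44.88°, λ = atan2(p_y, p_x) ≈ -121.48°.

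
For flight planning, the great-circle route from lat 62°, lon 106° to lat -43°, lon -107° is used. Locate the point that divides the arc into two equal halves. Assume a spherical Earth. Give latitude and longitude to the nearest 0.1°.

≈ lat 25.4°, lon -144.1°

Write both endpoints as unit vectors p₁, p₂ with components (cos φ cos λ, cos φ sin λ, sin φ).
The central angle between the endpoints is δ = arccos(p₁·p₂) ≈ 2.668 rad (152.9°).
Interpolate at f = 1/2 with slerp weights a = sin((1−f)δ)/sin δ ≈ 2.133, b = sin(fδ)/sin δ ≈ 2.133.
p = a·p₁ + b·p₂ ≈ (-0.732, -0.529, 0.429); φ = arcsin(p_z) ≈ 25.38°, λ = atan2(p_y, p_x) ≈ -144.14°.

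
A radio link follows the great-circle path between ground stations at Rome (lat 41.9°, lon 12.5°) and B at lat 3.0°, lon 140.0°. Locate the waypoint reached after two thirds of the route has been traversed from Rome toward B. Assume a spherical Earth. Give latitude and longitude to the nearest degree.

≈ lat 31°, lon 112°

Convert each endpoint to a unit vector on the sphere (x = cos φ cos λ, y = cos φ sin λ, z = sin φ).
The central angle between the endpoints is δ = arccos(p₁·p₂) ≈ 2.002 rad (114.7°).
Interpolate at f = 2/3 with slerp weights a = sin((1−f)δ)/sin δ ≈ 0.681, b = sin(fδ)/sin δ ≈ 1.070.
p = a·p₁ + b·p₂ ≈ (-0.324, 0.796, 0.511); φ = arcsin(p_z) ≈ 30.71°, λ = atan2(p_y, p_x) ≈ 112.11°.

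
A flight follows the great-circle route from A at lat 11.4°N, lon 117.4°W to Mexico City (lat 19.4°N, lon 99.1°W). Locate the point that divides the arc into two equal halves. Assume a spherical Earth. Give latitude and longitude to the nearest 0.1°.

From cos δ = sin φ₁ sin φ₂ + cos φ₁ cos φ₂ cos Δλ, the central angle is δ ≈ 0.338 rad (19.4°).
Interpolate at f = 1/2 with slerp weights a = sin((1−f)δ)/sin δ ≈ 0.507, b = sin(fδ)/sin δ ≈ 0.507.
p = a·p₁ + b·p₂ ≈ (-0.304, -0.914, 0.269); φ = arcsin(p_z) ≈ 15.59°, λ = atan2(p_y, p_x) ≈ -108.43°.

≈ lat 15.6°N, lon 108.4°W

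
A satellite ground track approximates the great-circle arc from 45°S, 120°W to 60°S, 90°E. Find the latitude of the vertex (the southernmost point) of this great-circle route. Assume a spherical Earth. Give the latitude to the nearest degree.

≈ 79°S

The great circle lies in the plane with unit normal n̂ = (p₁ × p₂)/|p₁ × p₂|.
Here n̂_z ≈ -0.186; the vertex latitude is φ_max = arccos|n̂_z| ≈ 79.3°.
Check via Clairaut: cos φ_max = |cos φ₁| · sin C = cos(45.0°)·sin(164.8°) ≈ 0.186, again giving ≈ 79.3°.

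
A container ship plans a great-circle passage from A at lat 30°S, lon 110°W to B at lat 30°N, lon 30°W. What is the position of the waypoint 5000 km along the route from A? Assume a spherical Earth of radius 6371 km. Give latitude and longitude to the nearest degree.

≈ lat 2°S, lon 73°W

Convert each endpoint to a unit vector on the sphere (x = cos φ cos λ, y = cos φ sin λ, z = sin φ).
The central angle between the endpoints is δ = arccos(p₁·p₂) ≈ 1.691 rad (96.9°). The total great-circle distance is δ·R ≈ 1.691 × 6371 ≈ 10772 km, so the target fraction is f = 5000/10772 ≈ 0.464.
Interpolate at f ≈ 0.464 with slerp weights a = sin((1−f)δ)/sin δ ≈ 0.793, b = sin(fδ)/sin δ ≈ 0.712.
p = a·p₁ + b·p₂ ≈ (0.299, -0.953, -0.040); φ = arcsin(p_z) ≈ -2.32°, λ = atan2(p_y, p_x) ≈ -72.59°.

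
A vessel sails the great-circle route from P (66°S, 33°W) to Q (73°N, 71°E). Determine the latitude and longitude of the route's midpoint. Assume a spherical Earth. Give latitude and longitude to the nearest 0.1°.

≈ (5.6°N, 7.2°E)

The haversine formula gives a central angle δ ≈ 2.696 rad (154.5°) between the endpoints.
Interpolate at f = 1/2 with slerp weights a = sin((1−f)δ)/sin δ ≈ 2.263, b = sin(fδ)/sin δ ≈ 2.263.
p = a·p₁ + b·p₂ ≈ (0.988, 0.124, 0.097); φ = arcsin(p_z) ≈ 5.55°, λ = atan2(p_y, p_x) ≈ 7.17°.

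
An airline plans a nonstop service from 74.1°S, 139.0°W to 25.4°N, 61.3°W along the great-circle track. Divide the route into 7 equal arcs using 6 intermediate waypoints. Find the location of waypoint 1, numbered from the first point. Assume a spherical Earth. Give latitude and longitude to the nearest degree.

Convert each endpoint to a unit vector on the sphere (x = cos φ cos λ, y = cos φ sin λ, z = sin φ).
The central angle between the endpoints is δ = arccos(p₁·p₂) ≈ 1.939 rad (111.1°).
Interpolate at f = 1/7 with slerp weights a = sin((1−f)δ)/sin δ ≈ 1.067, b = sin(fδ)/sin δ ≈ 0.293.
p = a·p₁ + b·p₂ ≈ (-0.094, -0.424, -0.901); φ = arcsin(p_z) ≈ -64.26°, λ = atan2(p_y, p_x) ≈ -102.44°.

≈ 64°S, 102°W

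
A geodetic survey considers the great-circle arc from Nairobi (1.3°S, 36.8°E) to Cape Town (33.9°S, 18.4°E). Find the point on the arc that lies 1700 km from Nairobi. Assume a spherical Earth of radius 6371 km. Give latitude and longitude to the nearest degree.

≈ 15°S, 30°E

The haversine formula gives a central angle δ ≈ 0.643 rad (36.9°) between the endpoints. The total great-circle distance is δ·R ≈ 0.643 × 6371 ≈ 4099 km, so the target fraction is f = 1700/4099 ≈ 0.415.
Interpolate at f ≈ 0.415 with slerp weights a = sin((1−f)δ)/sin δ ≈ 0.613, b = sin(fδ)/sin δ ≈ 0.439.
p = a·p₁ + b·p₂ ≈ (0.837, 0.482, -0.259); φ = arcsin(p_z) ≈ -15.01°, λ = atan2(p_y, p_x) ≈ 29.95°.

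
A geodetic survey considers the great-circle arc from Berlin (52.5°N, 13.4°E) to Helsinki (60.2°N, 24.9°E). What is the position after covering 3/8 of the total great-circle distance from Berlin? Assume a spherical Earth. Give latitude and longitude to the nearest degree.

≈ (56°N, 17°E)

Write both endpoints as unit vectors p₁, p₂ with components (cos φ cos λ, cos φ sin λ, sin φ).
The central angle between the endpoints is δ = arccos(p₁·p₂) ≈ 0.174 rad (10.0°).
Interpolate at f = 3/8 with slerp weights a = sin((1−f)δ)/sin δ ≈ 0.627, b = sin(fδ)/sin δ ≈ 0.377.
p = a·p₁ + b·p₂ ≈ (0.541, 0.167, 0.824); φ = arcsin(p_z) ≈ 55.51°, λ = atan2(p_y, p_x) ≈ 17.18°.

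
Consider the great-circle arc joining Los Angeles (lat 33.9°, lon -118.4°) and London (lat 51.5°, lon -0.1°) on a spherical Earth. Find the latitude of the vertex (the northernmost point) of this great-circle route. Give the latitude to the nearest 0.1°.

≈ 62.4°

The great circle lies in the plane with unit normal n̂ = (p₁ × p₂)/|p₁ × p₂|.
Here n̂_z ≈ +0.464; the vertex latitude is φ_max = arccos|n̂_z| ≈ 62.4°.
Check via Clairaut: cos φ_max = |cos φ₁| · sin C = cos(33.9°)·sin(33.9°) ≈ 0.464, again giving ≈ 62.4°.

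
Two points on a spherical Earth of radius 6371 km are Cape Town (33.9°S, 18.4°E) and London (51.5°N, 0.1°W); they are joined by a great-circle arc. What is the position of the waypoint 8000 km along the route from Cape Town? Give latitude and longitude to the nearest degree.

≈ 37°N, 5°E

Write both endpoints as unit vectors p₁, p₂ with components (cos φ cos λ, cos φ sin λ, sin φ).
The central angle between the endpoints is δ = arccos(p₁·p₂) ≈ 1.517 rad (86.9°). The total great-circle distance is δ·R ≈ 1.517 × 6371 ≈ 9667 km, so the target fraction is f = 8000/9667 ≈ 0.828.
Interpolate at f ≈ 0.828 with slerp weights a = sin((1−f)δ)/sin δ ≈ 0.259, b = sin(fδ)/sin δ ≈ 0.952.
p = a·p₁ + b·p₂ ≈ (0.797, 0.067, 0.601); φ = arcsin(p_z) ≈ 36.92°, λ = atan2(p_y, p_x) ≈ 4.79°.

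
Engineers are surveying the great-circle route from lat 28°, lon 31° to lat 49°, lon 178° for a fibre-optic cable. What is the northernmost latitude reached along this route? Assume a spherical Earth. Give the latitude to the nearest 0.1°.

The great circle lies in the plane with unit normal n̂ = (p₁ × p₂)/|p₁ × p₂|.
Here n̂_z ≈ +0.318; the vertex latitude is φ_max = arccos|n̂_z| ≈ 71.4°.
Check via Clairaut: cos φ_max = |cos φ₁| · sin C = cos(28.0°)·sin(21.1°) ≈ 0.318, again giving ≈ 71.4°.

≈ 71.4°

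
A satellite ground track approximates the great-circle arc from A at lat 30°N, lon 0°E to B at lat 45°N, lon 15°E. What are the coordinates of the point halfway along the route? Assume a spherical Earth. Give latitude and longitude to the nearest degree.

Convert each endpoint to a unit vector on the sphere (x = cos φ cos λ, y = cos φ sin λ, z = sin φ).
The central angle between the endpoints is δ = arccos(p₁·p₂) ≈ 0.333 rad (19.1°).
Interpolate at f = 1/2 with slerp weights a = sin((1−f)δ)/sin δ ≈ 0.507, b = sin(fδ)/sin δ ≈ 0.507.
p = a·p₁ + b·p₂ ≈ (0.785, 0.093, 0.612); φ = arcsin(p_z) ≈ 37.74°, λ = atan2(p_y, p_x) ≈ 6.74°.

≈ lat 38°N, lon 7°E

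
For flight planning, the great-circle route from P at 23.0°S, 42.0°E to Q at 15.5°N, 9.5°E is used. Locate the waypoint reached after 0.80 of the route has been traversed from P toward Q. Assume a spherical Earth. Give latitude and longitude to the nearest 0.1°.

≈ 7.8°N, 16.0°E

Write both endpoints as unit vectors p₁, p₂ with components (cos φ cos λ, cos φ sin λ, sin φ).
The central angle between the endpoints is δ = arccos(p₁·p₂) ≈ 0.871 rad (49.9°).
Interpolate at f = 0.80 with slerp weights a = sin((1−f)δ)/sin δ ≈ 0.227, b = sin(fδ)/sin δ ≈ 0.839.
p = a·p₁ + b·p₂ ≈ (0.952, 0.273, 0.136); φ = arcsin(p_z) ≈ 7.80°, λ = atan2(p_y, p_x) ≈ 16.00°.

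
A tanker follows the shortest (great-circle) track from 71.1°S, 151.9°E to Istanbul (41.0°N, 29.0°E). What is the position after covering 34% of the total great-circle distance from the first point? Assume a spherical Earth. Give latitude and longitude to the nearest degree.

≈ 45°S, 65°E

Write both endpoints as unit vectors p₁, p₂ with components (cos φ cos λ, cos φ sin λ, sin φ).
The central angle between the endpoints is δ = arccos(p₁·p₂) ≈ 2.424 rad (138.9°).
Interpolate at f = 0.34 with slerp weights a = sin((1−f)δ)/sin δ ≈ 1.520, b = sin(fδ)/sin δ ≈ 1.116.
p = a·p₁ + b·p₂ ≈ (0.303, 0.640, -0.706); φ = arcsin(p_z) ≈ -44.90°, λ = atan2(p_y, p_x) ≈ 64.72°.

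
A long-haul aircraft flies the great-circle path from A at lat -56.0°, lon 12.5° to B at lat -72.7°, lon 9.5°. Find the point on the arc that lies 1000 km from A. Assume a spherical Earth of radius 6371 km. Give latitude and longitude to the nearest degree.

≈ lat -65°, lon 11°

Convert each endpoint to a unit vector on the sphere (x = cos φ cos λ, y = cos φ sin λ, z = sin φ).
The central angle between the endpoints is δ = arccos(p₁·p₂) ≈ 0.292 rad (16.7°). The total great-circle distance is δ·R ≈ 0.292 × 6371 ≈ 1862 km, so the target fraction is f = 1000/1862 ≈ 0.537.
Interpolate at f ≈ 0.537 with slerp weights a = sin((1−f)δ)/sin δ ≈ 0.468, b = sin(fδ)/sin δ ≈ 0.543.
p = a·p₁ + b·p₂ ≈ (0.415, 0.083, -0.906); φ = arcsin(p_z) ≈ -64.98°, λ = atan2(p_y, p_x) ≈ 11.36°.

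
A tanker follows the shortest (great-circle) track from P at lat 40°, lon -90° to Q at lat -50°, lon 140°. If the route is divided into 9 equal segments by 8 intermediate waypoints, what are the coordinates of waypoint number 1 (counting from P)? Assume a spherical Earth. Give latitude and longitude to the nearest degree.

≈ lat 30°, lon -105°

Convert each endpoint to a unit vector on the sphere (x = cos φ cos λ, y = cos φ sin λ, z = sin φ).
The central angle between the endpoints is δ = arccos(p₁·p₂) ≈ 2.513 rad (144.0°).
Interpolate at f = 1/9 with slerp weights a = sin((1−f)δ)/sin δ ≈ 1.340, b = sin(fδ)/sin δ ≈ 0.469.
p = a·p₁ + b·p₂ ≈ (-0.231, -0.833, 0.503); φ = arcsin(p_z) ≈ 30.17°, λ = atan2(p_y, p_x) ≈ -105.49°.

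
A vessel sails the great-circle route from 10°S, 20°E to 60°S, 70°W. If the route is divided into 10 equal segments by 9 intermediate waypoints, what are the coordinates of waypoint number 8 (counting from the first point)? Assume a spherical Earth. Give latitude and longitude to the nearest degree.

Write both endpoints as unit vectors p₁, p₂ with components (cos φ cos λ, cos φ sin λ, sin φ).
The central angle between the endpoints is δ = arccos(p₁·p₂) ≈ 1.420 rad (81.4°).
Interpolate at f = 8/10 with slerp weights a = sin((1−f)δ)/sin δ ≈ 0.283, b = sin(fδ)/sin δ ≈ 0.917.
p = a·p₁ + b·p₂ ≈ (0.419, -0.336, -0.844); φ = arcsin(p_z) ≈ -57.53°, λ = atan2(p_y, p_x) ≈ -38.68°.

≈ 58°S, 39°W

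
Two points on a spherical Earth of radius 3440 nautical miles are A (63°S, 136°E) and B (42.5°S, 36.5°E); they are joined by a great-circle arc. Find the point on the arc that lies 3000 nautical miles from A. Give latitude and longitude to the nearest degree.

≈ (48°S, 42°E)

Write both endpoints as unit vectors p₁, p₂ with components (cos φ cos λ, cos φ sin λ, sin φ).
The central angle between the endpoints is δ = arccos(p₁·p₂) ≈ 0.992 rad (56.9°). The total great-circle distance is δ·R ≈ 0.992 × 3440 ≈ 3414 nmi, so the target fraction is f = 3000/3414 ≈ 0.879.
Interpolate at f ≈ 0.879 with slerp weights a = sin((1−f)δ)/sin δ ≈ 0.143, b = sin(fδ)/sin δ ≈ 0.914.
p = a·p₁ + b·p₂ ≈ (0.495, 0.446, -0.745); φ = arcsin(p_z) ≈ -48.20°, λ = atan2(p_y, p_x) ≈ 42.02°.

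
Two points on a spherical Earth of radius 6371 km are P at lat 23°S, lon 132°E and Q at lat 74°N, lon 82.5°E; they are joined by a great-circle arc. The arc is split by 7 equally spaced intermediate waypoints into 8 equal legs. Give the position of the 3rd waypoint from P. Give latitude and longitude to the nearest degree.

≈ lat 15°N, lon 124°E

Write both endpoints as unit vectors p₁, p₂ with components (cos φ cos λ, cos φ sin λ, sin φ).
The central angle between the endpoints is δ = arccos(p₁·p₂) ≈ 1.783 rad (102.2°).
Interpolate at f = 3/8 with slerp weights a = sin((1−f)δ)/sin δ ≈ 0.918, b = sin(fδ)/sin δ ≈ 0.634.
p = a·p₁ + b·p₂ ≈ (-0.543, 0.802, 0.251); φ = arcsin(p_z) ≈ 14.53°, λ = atan2(p_y, p_x) ≈ 124.11°.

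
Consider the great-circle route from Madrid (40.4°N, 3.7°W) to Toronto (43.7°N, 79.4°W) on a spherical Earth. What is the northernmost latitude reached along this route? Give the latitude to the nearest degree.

The great circle lies in the plane with unit normal n̂ = (p₁ × p₂)/|p₁ × p₂|.
Here n̂_z ≈ -0.657; the vertex latitude is φ_max = arccos|n̂_z| ≈ 48.9°.

≈ 49°N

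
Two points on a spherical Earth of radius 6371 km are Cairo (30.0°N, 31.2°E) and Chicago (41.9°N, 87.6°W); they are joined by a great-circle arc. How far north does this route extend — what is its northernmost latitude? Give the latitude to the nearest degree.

The great circle lies in the plane with unit normal n̂ = (p₁ × p₂)/|p₁ × p₂|.
Here n̂_z ≈ -0.565; the vertex latitude is φ_max = arccos|n̂_z| ≈ 55.6°.
Check via Clairaut: cos φ_max = |cos φ₁| · sin C = cos(30.0°)·sin(40.7°) ≈ 0.565, again giving ≈ 55.6°.

≈ 56°N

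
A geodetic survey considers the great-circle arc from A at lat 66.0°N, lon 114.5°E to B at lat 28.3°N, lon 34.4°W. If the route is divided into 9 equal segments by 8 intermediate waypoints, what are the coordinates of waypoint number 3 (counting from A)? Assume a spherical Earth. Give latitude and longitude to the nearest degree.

Write both endpoints as unit vectors p₁, p₂ with components (cos φ cos λ, cos φ sin λ, sin φ).
The central angle between the endpoints is δ = arccos(p₁·p₂) ≈ 1.444 rad (82.7°).
Interpolate at f = 3/9 with slerp weights a = sin((1−f)δ)/sin δ ≈ 0.827, b = sin(fδ)/sin δ ≈ 0.467.
p = a·p₁ + b·p₂ ≈ (0.200, 0.074, 0.977); φ = arcsin(p_z) ≈ 77.71°, λ = atan2(p_y, p_x) ≈ 20.37°.

≈ lat 78°N, lon 20°E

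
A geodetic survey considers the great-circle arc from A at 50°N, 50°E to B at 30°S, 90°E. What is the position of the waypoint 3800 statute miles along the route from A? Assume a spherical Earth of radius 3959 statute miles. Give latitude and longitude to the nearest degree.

Convert each endpoint to a unit vector on the sphere (x = cos φ cos λ, y = cos φ sin λ, z = sin φ).
The central angle between the endpoints is δ = arccos(p₁·p₂) ≈ 1.527 rad (87.5°). The total great-circle distance is δ·R ≈ 1.527 × 3959 ≈ 6047 mi, so the target fraction is f = 3800/6047 ≈ 0.628.
Interpolate at f ≈ 0.628 with slerp weights a = sin((1−f)δ)/sin δ ≈ 0.538, b = sin(fδ)/sin δ ≈ 0.820.
p = a·p₁ + b·p₂ ≈ (0.222, 0.975, 0.002); φ = arcsin(p_z) ≈ 0.13°, λ = atan2(p_y, p_x) ≈ 77.16°.

≈ 0°N, 77°E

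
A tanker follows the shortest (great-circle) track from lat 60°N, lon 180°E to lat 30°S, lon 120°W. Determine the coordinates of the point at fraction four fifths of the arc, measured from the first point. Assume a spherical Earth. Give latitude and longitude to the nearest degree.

Convert each endpoint to a unit vector on the sphere (x = cos φ cos λ, y = cos φ sin λ, z = sin φ).
The central angle between the endpoints is δ = arccos(p₁·p₂) ≈ 1.789 rad (102.5°).
Interpolate at f = 4/5 with slerp weights a = sin((1−f)δ)/sin δ ≈ 0.359, b = sin(fδ)/sin δ ≈ 1.014.
p = a·p₁ + b·p₂ ≈ (-0.619, -0.761, -0.196); φ = arcsin(p_z) ≈ -11.33°, λ = atan2(p_y, p_x) ≈ -129.12°.

≈ lat 11°S, lon 129°W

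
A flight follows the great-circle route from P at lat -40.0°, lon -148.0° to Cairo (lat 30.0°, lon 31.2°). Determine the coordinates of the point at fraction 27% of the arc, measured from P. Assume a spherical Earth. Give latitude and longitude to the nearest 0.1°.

Write both endpoints as unit vectors p₁, p₂ with components (cos φ cos λ, cos φ sin λ, sin φ).
The central angle between the endpoints is δ = arccos(p₁·p₂) ≈ 2.967 rad (170.0°).
Interpolate at f = 0.27 with slerp weights a = sin((1−f)δ)/sin δ ≈ 4.759, b = sin(fδ)/sin δ ≈ 4.126.
p = a·p₁ + b·p₂ ≈ (-0.035, -0.081, -0.996); φ = arcsin(p_z) ≈ -84.94°, λ = atan2(p_y, p_x) ≈ -113.54°.

≈ lat -84.9°, lon -113.5°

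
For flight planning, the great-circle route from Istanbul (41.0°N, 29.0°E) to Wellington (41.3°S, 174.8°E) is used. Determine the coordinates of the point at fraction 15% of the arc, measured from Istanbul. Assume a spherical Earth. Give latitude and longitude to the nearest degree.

Convert each endpoint to a unit vector on the sphere (x = cos φ cos λ, y = cos φ sin λ, z = sin φ).
The central angle between the endpoints is δ = arccos(p₁·p₂) ≈ 2.695 rad (154.4°).
Interpolate at f = 0.15 with slerp weights a = sin((1−f)δ)/sin δ ≈ 1.741, b = sin(fδ)/sin δ ≈ 0.911.
p = a·p₁ + b·p₂ ≈ (0.468, 0.699, 0.541); φ = arcsin(p_z) ≈ 32.75°, λ = atan2(p_y, p_x) ≈ 56.21°.

≈ 33°N, 56°E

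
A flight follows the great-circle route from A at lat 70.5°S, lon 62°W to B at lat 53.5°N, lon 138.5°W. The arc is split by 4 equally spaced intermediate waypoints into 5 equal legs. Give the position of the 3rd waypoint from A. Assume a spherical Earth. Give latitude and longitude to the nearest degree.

≈ lat 2°N, lon 116°W

Convert each endpoint to a unit vector on the sphere (x = cos φ cos λ, y = cos φ sin λ, z = sin φ).
The central angle between the endpoints is δ = arccos(p₁·p₂) ≈ 2.362 rad (135.3°).
Interpolate at f = 3/5 with slerp weights a = sin((1−f)δ)/sin δ ≈ 1.153, b = sin(fδ)/sin δ ≈ 1.406.
p = a·p₁ + b·p₂ ≈ (-0.446, -0.894, 0.043); φ = arcsin(p_z) ≈ 2.48°, λ = atan2(p_y, p_x) ≈ -116.50°.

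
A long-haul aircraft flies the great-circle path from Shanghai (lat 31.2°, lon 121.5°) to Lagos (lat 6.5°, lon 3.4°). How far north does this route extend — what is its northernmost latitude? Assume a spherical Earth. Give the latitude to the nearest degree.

≈ 37°

The great circle lies in the plane with unit normal n̂ = (p₁ × p₂)/|p₁ × p₂|.
Here n̂_z ≈ -0.798; the vertex latitude is φ_max = arccos|n̂_z| ≈ 37.1°.
Check via Clairaut: cos φ_max = |cos φ₁| · sin C = cos(31.2°)·sin(68.8°) ≈ 0.798, again giving ≈ 37.1°.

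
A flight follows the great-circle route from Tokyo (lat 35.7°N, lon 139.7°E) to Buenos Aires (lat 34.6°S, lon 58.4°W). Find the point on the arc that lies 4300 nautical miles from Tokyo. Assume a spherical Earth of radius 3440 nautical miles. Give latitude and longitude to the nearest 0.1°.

≈ lat 9.8°N, lon 146.0°W

Convert each endpoint to a unit vector on the sphere (x = cos φ cos λ, y = cos φ sin λ, z = sin φ).
The central angle between the endpoints is δ = arccos(p₁·p₂) ≈ 2.883 rad (165.2°). The total great-circle distance is δ·R ≈ 2.883 × 3440 ≈ 9917 nmi, so the target fraction is f = 4300/9917 ≈ 0.434.
Interpolate at f ≈ 0.434 with slerp weights a = sin((1−f)δ)/sin δ ≈ 3.902, b = sin(fδ)/sin δ ≈ 3.710.
p = a·p₁ + b·p₂ ≈ (-0.817, -0.552, 0.170); φ = arcsin(p_z) ≈ 9.80°, λ = atan2(p_y, p_x) ≈ -145.96°.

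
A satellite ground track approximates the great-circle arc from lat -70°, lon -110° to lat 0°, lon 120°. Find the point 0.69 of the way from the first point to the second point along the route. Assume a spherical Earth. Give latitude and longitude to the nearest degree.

≈ lat -31°, lon 129°

The haversine formula gives a central angle δ ≈ 1.792 rad (102.7°) between the endpoints.
Interpolate at f = 0.69 with slerp weights a = sin((1−f)δ)/sin δ ≈ 0.541, b = sin(fδ)/sin δ ≈ 0.968.
p = a·p₁ + b·p₂ ≈ (-0.547, 0.665, -0.508); φ = arcsin(p_z) ≈ -30.54°, λ = atan2(p_y, p_x) ≈ 129.47°.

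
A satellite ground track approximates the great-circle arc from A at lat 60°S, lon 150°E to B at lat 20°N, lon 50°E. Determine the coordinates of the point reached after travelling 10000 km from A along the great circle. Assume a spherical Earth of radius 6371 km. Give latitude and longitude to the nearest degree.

≈ lat 1°N, lon 62°E

Convert each endpoint to a unit vector on the sphere (x = cos φ cos λ, y = cos φ sin λ, z = sin φ).
The central angle between the endpoints is δ = arccos(p₁·p₂) ≈ 1.958 rad (112.2°). The total great-circle distance is δ·R ≈ 1.958 × 6371 ≈ 12476 km, so the target fraction is f = 10000/12476 ≈ 0.802.
Interpolate at f ≈ 0.802 with slerp weights a = sin((1−f)δ)/sin δ ≈ 0.409, b = sin(fδ)/sin δ ≈ 1.080.
p = a·p₁ + b·p₂ ≈ (0.475, 0.880, 0.015); φ = arcsin(p_z) ≈ 0.86°, λ = atan2(p_y, p_x) ≈ 61.63°.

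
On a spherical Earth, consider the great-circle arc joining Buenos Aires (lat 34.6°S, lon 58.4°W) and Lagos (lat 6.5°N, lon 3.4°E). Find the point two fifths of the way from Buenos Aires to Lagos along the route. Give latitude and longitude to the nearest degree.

From cos δ = sin φ₁ sin φ₂ + cos φ₁ cos φ₂ cos Δλ, the central angle is δ ≈ 1.243 rad (71.2°).
Interpolate at f = 2/5 with slerp weights a = sin((1−f)δ)/sin δ ≈ 0.717, b = sin(fδ)/sin δ ≈ 0.504.
p = a·p₁ + b·p₂ ≈ (0.809, -0.473, -0.350); φ = arcsin(p_z) ≈ -20.48°, λ = atan2(p_y, p_x) ≈ -30.31°.

≈ lat 20°S, lon 30°W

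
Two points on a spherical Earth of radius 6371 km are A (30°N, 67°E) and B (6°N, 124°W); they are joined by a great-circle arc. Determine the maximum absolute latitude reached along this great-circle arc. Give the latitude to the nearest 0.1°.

The great circle lies in the plane with unit normal n̂ = (p₁ × p₂)/|p₁ × p₂|.
Here n̂_z ≈ +0.270; the vertex latitude is φ_max = arccos|n̂_z| ≈ 74.3°.

≈ 74.3°N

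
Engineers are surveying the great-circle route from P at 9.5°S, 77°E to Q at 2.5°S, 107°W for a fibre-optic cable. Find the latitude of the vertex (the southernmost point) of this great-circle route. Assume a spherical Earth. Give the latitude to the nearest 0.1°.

The great circle lies in the plane with unit normal n̂ = (p₁ × p₂)/|p₁ × p₂|.
Here n̂_z ≈ +0.314; the vertex latitude is φ_max = arccos|n̂_z| ≈ 71.7°.
Check via Clairaut: cos φ_max = |cos φ₁| · sin C = cos(9.5°)·sin(161.4°) ≈ 0.314, again giving ≈ 71.7°.

≈ 71.7°S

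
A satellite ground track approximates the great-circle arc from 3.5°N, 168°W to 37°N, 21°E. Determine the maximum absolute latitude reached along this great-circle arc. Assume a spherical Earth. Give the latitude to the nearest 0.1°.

The great circle lies in the plane with unit normal n̂ = (p₁ × p₂)/|p₁ × p₂|.
Here n̂_z ≈ -0.189; the vertex latitude is φ_max = arccos|n̂_z| ≈ 79.1°.
Check via Clairaut: cos φ_max = |cos φ₁| · sin C = cos(3.5°)·sin(10.9°) ≈ 0.189, again giving ≈ 79.1°.

≈ 79.1°N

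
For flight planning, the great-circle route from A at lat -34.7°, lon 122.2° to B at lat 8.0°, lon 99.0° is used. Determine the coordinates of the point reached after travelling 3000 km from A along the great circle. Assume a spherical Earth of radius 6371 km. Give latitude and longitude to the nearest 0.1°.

From cos δ = sin φ₁ sin φ₂ + cos φ₁ cos φ₂ cos Δλ, the central angle is δ ≈ 0.838 rad (48.0°). The total great-circle distance is δ·R ≈ 0.838 × 6371 ≈ 5338 km, so the target fraction is f = 3000/5338 ≈ 0.562.
Interpolate at f ≈ 0.562 with slerp weights a = sin((1−f)δ)/sin δ ≈ 0.483, b = sin(fδ)/sin δ ≈ 0.610.
p = a·p₁ + b·p₂ ≈ (-0.306, 0.933, -0.190); φ = arcsin(p_z) ≈ -10.94°, λ = atan2(p_y, p_x) ≈ 108.16°.

≈ lat -10.9°, lon 108.2°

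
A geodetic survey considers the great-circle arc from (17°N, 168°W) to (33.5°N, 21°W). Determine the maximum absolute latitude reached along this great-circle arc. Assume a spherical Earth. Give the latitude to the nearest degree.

≈ 60°N

The great circle lies in the plane with unit normal n̂ = (p₁ × p₂)/|p₁ × p₂|.
Here n̂_z ≈ +0.504; the vertex latitude is φ_max = arccos|n̂_z| ≈ 59.7°.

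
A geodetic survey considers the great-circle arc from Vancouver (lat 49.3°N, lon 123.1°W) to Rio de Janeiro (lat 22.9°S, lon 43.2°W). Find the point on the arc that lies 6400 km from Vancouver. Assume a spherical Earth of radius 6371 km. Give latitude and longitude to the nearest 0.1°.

Convert each endpoint to a unit vector on the sphere (x = cos φ cos λ, y = cos φ sin λ, z = sin φ).
The central angle between the endpoints is δ = arccos(p₁·p₂) ≈ 1.762 rad (100.9°). The total great-circle distance is δ·R ≈ 1.762 × 6371 ≈ 11223 km, so the target fraction is f = 6400/11223 ≈ 0.570.
Interpolate at f ≈ 0.570 with slerp weights a = sin((1−f)δ)/sin δ ≈ 0.699, b = sin(fδ)/sin δ ≈ 0.860.
p = a·p₁ + b·p₂ ≈ (0.328, -0.924, 0.196); φ = arcsin(p_z) ≈ 11.29°, λ = atan2(p_y, p_x) ≈ -70.45°.

≈ lat 11.3°N, lon 70.5°W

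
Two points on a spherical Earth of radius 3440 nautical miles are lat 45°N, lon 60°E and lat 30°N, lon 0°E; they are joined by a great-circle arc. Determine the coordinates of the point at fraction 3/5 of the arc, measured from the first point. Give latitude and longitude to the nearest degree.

Write both endpoints as unit vectors p₁, p₂ with components (cos φ cos λ, cos φ sin λ, sin φ).
The central angle between the endpoints is δ = arccos(p₁·p₂) ≈ 0.850 rad (48.7°).
Interpolate at f = 3/5 with slerp weights a = sin((1−f)δ)/sin δ ≈ 0.444, b = sin(fδ)/sin δ ≈ 0.650.
p = a·p₁ + b·p₂ ≈ (0.720, 0.272, 0.639); φ = arcsin(p_z) ≈ 39.70°, λ = atan2(p_y, p_x) ≈ 20.69°.

≈ lat 40°N, lon 21°E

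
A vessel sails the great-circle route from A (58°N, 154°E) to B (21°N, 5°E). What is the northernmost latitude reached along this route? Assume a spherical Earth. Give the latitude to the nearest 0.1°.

≈ 75.1°N

The great circle lies in the plane with unit normal n̂ = (p₁ × p₂)/|p₁ × p₂|.
Here n̂_z ≈ -0.257; the vertex latitude is φ_max = arccos|n̂_z| ≈ 75.1°.
Check via Clairaut: cos φ_max = |cos φ₁| · sin C = cos(58.0°)·sin(29.0°) ≈ 0.257, again giving ≈ 75.1°.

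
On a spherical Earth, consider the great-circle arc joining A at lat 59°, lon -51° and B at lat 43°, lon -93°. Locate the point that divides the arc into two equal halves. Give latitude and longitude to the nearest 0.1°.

≈ lat 52.8°, lon -75.8°

From cos δ = sin φ₁ sin φ₂ + cos φ₁ cos φ₂ cos Δλ, the central angle is δ ≈ 0.527 rad (30.2°).
Interpolate at f = 1/2 with slerp weights a = sin((1−f)δ)/sin δ ≈ 0.518, b = sin(fδ)/sin δ ≈ 0.518.
p = a·p₁ + b·p₂ ≈ (0.148, -0.585, 0.797); φ = arcsin(p_z) ≈ 52.85°, λ = atan2(p_y, p_x) ≈ -75.81°.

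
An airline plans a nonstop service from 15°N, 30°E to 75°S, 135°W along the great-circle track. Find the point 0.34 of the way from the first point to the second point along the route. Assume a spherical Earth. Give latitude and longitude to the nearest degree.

≈ 25°S, 27°E

From cos δ = sin φ₁ sin φ₂ + cos φ₁ cos φ₂ cos Δλ, the central angle is δ ≈ 2.085 rad (119.4°).
Interpolate at f = 0.34 with slerp weights a = sin((1−f)δ)/sin δ ≈ 1.126, b = sin(fδ)/sin δ ≈ 0.747.
p = a·p₁ + b·p₂ ≈ (0.806, 0.407, -0.430); φ = arcsin(p_z) ≈ -25.49°, λ = atan2(p_y, p_x) ≈ 26.82°.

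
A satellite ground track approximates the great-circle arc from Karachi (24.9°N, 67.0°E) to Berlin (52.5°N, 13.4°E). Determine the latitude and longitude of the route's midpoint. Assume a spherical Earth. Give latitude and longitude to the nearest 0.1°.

≈ 41.8°N, 45.9°E

Write both endpoints as unit vectors p₁, p₂ with components (cos φ cos λ, cos φ sin λ, sin φ).
The central angle between the endpoints is δ = arccos(p₁·p₂) ≈ 0.848 rad (48.6°).
Interpolate at f = 1/2 with slerp weights a = sin((1−f)δ)/sin δ ≈ 0.549, b = sin(fδ)/sin δ ≈ 0.549.
p = a·p₁ + b·p₂ ≈ (0.519, 0.535, 0.666); φ = arcsin(p_z) ≈ 41.77°, λ = atan2(p_y, p_x) ≈ 45.88°.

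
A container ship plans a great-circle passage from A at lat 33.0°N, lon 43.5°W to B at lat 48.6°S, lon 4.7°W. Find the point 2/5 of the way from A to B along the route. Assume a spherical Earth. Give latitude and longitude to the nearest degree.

≈ lat 0°N, lon 30°W

Convert each endpoint to a unit vector on the sphere (x = cos φ cos λ, y = cos φ sin λ, z = sin φ).
The central angle between the endpoints is δ = arccos(p₁·p₂) ≈ 1.547 rad (88.6°).
Interpolate at f = 2/5 with slerp weights a = sin((1−f)δ)/sin δ ≈ 0.801, b = sin(fδ)/sin δ ≈ 0.580.
p = a·p₁ + b·p₂ ≈ (0.870, -0.494, 0.001); φ = arcsin(p_z) ≈ 0.05°, λ = atan2(p_y, p_x) ≈ -29.59°.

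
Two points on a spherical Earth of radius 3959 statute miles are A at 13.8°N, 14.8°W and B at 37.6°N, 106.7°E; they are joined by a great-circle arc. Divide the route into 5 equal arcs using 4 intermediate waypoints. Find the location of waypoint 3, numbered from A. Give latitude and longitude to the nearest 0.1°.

≈ 46.6°N, 50.2°E

Convert each endpoint to a unit vector on the sphere (x = cos φ cos λ, y = cos φ sin λ, z = sin φ).
The central angle between the endpoints is δ = arccos(p₁·p₂) ≈ 1.830 rad (104.9°).
Interpolate at f = 3/5 with slerp weights a = sin((1−f)δ)/sin δ ≈ 0.692, b = sin(fδ)/sin δ ≈ 0.921.
p = a·p₁ + b·p₂ ≈ (0.440, 0.527, 0.727); φ = arcsin(p_z) ≈ 46.64°, λ = atan2(p_y, p_x) ≈ 50.19°.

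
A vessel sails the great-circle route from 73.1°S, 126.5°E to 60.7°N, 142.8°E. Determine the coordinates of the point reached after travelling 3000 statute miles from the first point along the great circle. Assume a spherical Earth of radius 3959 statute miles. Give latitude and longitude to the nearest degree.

≈ 30°S, 135°E

From cos δ = sin φ₁ sin φ₂ + cos φ₁ cos φ₂ cos Δλ, the central angle is δ ≈ 2.343 rad (134.3°). The total great-circle distance is δ·R ≈ 2.343 × 3959 ≈ 9277 mi, so the target fraction is f = 3000/9277 ≈ 0.323.
Interpolate at f ≈ 0.323 with slerp weights a = sin((1−f)δ)/sin δ ≈ 1.396, b = sin(fδ)/sin δ ≈ 0.960.
p = a·p₁ + b·p₂ ≈ (-0.615, 0.610, -0.499); φ = arcsin(p_z) ≈ -29.93°, λ = atan2(p_y, p_x) ≈ 135.25°.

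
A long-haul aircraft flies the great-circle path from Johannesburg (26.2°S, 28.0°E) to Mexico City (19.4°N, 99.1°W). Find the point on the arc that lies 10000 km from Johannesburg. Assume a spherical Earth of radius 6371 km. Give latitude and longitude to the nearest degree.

From cos δ = sin φ₁ sin φ₂ + cos φ₁ cos φ₂ cos Δλ, the central angle is δ ≈ 2.288 rad (131.1°). The total great-circle distance is δ·R ≈ 2.288 × 6371 ≈ 14576 km, so the target fraction is f = 10000/14576 ≈ 0.686.
Interpolate at f ≈ 0.686 with slerp weights a = sin((1−f)δ)/sin δ ≈ 0.873, b = sin(fδ)/sin δ ≈ 1.327.
p = a·p₁ + b·p₂ ≈ (0.494, -0.868, 0.055); φ = arcsin(p_z) ≈ 3.17°, λ = atan2(p_y, p_x) ≈ -60.36°.

≈ 3°N, 60°W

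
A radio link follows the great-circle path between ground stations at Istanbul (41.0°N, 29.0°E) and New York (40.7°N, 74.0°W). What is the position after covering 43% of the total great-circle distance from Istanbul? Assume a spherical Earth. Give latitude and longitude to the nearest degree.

≈ 54°N, 14°W

Write both endpoints as unit vectors p₁, p₂ with components (cos φ cos λ, cos φ sin λ, sin φ).
The central angle between the endpoints is δ = arccos(p₁·p₂) ≈ 1.267 rad (72.6°).
Interpolate at f = 0.43 with slerp weights a = sin((1−f)δ)/sin δ ≈ 0.693, b = sin(fδ)/sin δ ≈ 0.543.
p = a·p₁ + b·p₂ ≈ (0.571, -0.142, 0.809); φ = arcsin(p_z) ≈ 53.97°, λ = atan2(p_y, p_x) ≈ -14.00°.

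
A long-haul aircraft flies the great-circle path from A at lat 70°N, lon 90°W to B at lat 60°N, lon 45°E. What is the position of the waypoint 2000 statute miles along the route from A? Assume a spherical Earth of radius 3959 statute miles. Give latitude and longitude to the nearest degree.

≈ lat 75°N, lon 22°E

Write both endpoints as unit vectors p₁, p₂ with components (cos φ cos λ, cos φ sin λ, sin φ).
The central angle between the endpoints is δ = arccos(p₁·p₂) ≈ 0.805 rad (46.1°). The total great-circle distance is δ·R ≈ 0.805 × 3959 ≈ 3188 mi, so the target fraction is f = 2000/3188 ≈ 0.627.
Interpolate at f ≈ 0.627 with slerp weights a = sin((1−f)δ)/sin δ ≈ 0.410, b = sin(fδ)/sin δ ≈ 0.671.
p = a·p₁ + b·p₂ ≈ (0.237, 0.097, 0.967); φ = arcsin(p_z) ≈ 75.14°, λ = atan2(p_y, p_x) ≈ 22.25°.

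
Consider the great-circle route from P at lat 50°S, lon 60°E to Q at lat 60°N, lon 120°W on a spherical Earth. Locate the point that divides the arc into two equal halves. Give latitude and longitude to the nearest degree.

≈ lat 35°N, lon 60°E

The haversine formula gives a central angle δ ≈ 2.967 rad (170.0°) between the endpoints.
Interpolate at f = 1/2 with slerp weights a = sin((1−f)δ)/sin δ ≈ 5.737, b = sin(fδ)/sin δ ≈ 5.737.
p = a·p₁ + b·p₂ ≈ (0.410, 0.709, 0.574); φ = arcsin(p_z) ≈ 35.00°, λ = atan2(p_y, p_x) ≈ 60.00°.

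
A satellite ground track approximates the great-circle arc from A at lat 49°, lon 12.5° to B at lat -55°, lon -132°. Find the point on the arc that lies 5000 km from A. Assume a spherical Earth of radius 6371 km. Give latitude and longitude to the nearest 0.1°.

Write both endpoints as unit vectors p₁, p₂ with components (cos φ cos λ, cos φ sin λ, sin φ).
The central angle between the endpoints is δ = arccos(p₁·p₂) ≈ 2.751 rad (157.6°). The total great-circle distance is δ·R ≈ 2.751 × 6371 ≈ 17525 km, so the target fraction is f = 5000/17525 ≈ 0.285.
Interpolate at f ≈ 0.285 with slerp weights a = sin((1−f)δ)/sin δ ≈ 2.422, b = sin(fδ)/sin δ ≈ 1.855.
p = a·p₁ + b·p₂ ≈ (0.840, -0.447, 0.309); φ = arcsin(p_z) ≈ 17.99°, λ = atan2(p_y, p_x) ≈ -28.01°.

≈ lat 18.0°, lon -28.0°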